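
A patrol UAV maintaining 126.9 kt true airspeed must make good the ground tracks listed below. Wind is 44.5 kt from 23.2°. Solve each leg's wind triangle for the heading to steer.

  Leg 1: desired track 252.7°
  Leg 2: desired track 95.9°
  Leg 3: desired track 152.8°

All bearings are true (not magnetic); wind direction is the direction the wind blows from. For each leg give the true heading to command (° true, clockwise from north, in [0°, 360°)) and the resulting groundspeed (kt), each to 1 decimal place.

Leg 1: heading=268.2°, groundspeed=151.2 kt
Leg 2: heading=76.3°, groundspeed=106.3 kt
Leg 3: heading=137.1°, groundspeed=150.5 kt

Leg 1: desired track 252.7°; wind correction +15.5° → command heading 268.2°, groundspeed 151.2 kt
Leg 2: desired track 95.9°; wind correction -19.6° → command heading 76.3°, groundspeed 106.3 kt
Leg 3: desired track 152.8°; wind correction -15.7° → command heading 137.1°, groundspeed 150.5 kt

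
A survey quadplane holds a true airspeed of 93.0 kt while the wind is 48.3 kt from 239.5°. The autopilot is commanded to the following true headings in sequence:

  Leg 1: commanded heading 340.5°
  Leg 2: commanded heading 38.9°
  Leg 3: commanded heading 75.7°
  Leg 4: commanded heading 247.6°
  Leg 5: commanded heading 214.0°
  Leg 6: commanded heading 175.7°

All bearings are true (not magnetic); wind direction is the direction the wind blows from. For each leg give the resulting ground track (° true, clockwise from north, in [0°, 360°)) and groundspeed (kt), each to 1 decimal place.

Leg 1: heading 340.5°; drift +24.9° → track 5.4°, groundspeed 112.7 kt
Leg 2: heading 38.9°; drift +7.0° → track 45.9°, groundspeed 139.3 kt
Leg 3: heading 75.7°; drift -5.5° → track 70.2°, groundspeed 140.0 kt
Leg 4: heading 247.6°; drift +8.6° → track 256.2°, groundspeed 45.7 kt
Leg 5: heading 214.0°; drift -22.8° → track 191.2°, groundspeed 53.6 kt
Leg 6: heading 175.7°; drift -31.2° → track 144.5°, groundspeed 83.8 kt

Leg 1: track=5.4°, groundspeed=112.7 kt
Leg 2: track=45.9°, groundspeed=139.3 kt
Leg 3: track=70.2°, groundspeed=140.0 kt
Leg 4: track=256.2°, groundspeed=45.7 kt
Leg 5: track=191.2°, groundspeed=53.6 kt
Leg 6: track=144.5°, groundspeed=83.8 kt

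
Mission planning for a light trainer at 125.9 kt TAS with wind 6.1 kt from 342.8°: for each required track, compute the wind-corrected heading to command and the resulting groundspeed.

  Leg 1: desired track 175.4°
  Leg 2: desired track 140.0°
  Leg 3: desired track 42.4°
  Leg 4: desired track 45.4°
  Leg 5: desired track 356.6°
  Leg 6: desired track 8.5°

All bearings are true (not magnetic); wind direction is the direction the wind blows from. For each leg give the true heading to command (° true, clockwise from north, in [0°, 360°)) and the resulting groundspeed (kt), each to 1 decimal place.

Leg 1: heading=176.0°, groundspeed=131.8 kt
Leg 2: heading=138.9°, groundspeed=131.5 kt
Leg 3: heading=40.0°, groundspeed=122.7 kt
Leg 4: heading=42.9°, groundspeed=123.0 kt
Leg 5: heading=355.9°, groundspeed=120.0 kt
Leg 6: heading=7.3°, groundspeed=120.4 kt

Leg 1: desired track 175.4°; wind correction +0.6° → command heading 176.0°, groundspeed 131.8 kt
Leg 2: desired track 140.0°; wind correction -1.1° → command heading 138.9°, groundspeed 131.5 kt
Leg 3: desired track 42.4°; wind correction -2.4° → command heading 40.0°, groundspeed 122.7 kt
Leg 4: desired track 45.4°; wind correction -2.5° → command heading 42.9°, groundspeed 123.0 kt
Leg 5: desired track 356.6°; wind correction -0.7° → command heading 355.9°, groundspeed 120.0 kt
Leg 6: desired track 8.5°; wind correction -1.2° → command heading 7.3°, groundspeed 120.4 kt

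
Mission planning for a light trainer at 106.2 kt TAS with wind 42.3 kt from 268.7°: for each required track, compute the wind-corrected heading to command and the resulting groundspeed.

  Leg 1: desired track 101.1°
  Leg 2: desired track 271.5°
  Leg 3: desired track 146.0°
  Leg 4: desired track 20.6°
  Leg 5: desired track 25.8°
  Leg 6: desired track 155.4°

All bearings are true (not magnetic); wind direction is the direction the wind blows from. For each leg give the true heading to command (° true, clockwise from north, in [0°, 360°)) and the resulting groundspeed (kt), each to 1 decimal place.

Leg 1: desired track 101.1°; wind correction +4.9° → command heading 106.0°, groundspeed 147.1 kt
Leg 2: desired track 271.5°; wind correction -1.1° → command heading 270.4°, groundspeed 63.9 kt
Leg 3: desired track 146.0°; wind correction +19.6° → command heading 165.6°, groundspeed 122.9 kt
Leg 4: desired track 20.6°; wind correction -21.7° → command heading 358.9°, groundspeed 114.5 kt
Leg 5: desired track 25.8°; wind correction -20.8° → command heading 5.0°, groundspeed 118.6 kt
Leg 6: desired track 155.4°; wind correction +21.5° → command heading 176.9°, groundspeed 115.6 kt

Leg 1: heading=106.0°, groundspeed=147.1 kt
Leg 2: heading=270.4°, groundspeed=63.9 kt
Leg 3: heading=165.6°, groundspeed=122.9 kt
Leg 4: heading=358.9°, groundspeed=114.5 kt
Leg 5: heading=5.0°, groundspeed=118.6 kt
Leg 6: heading=176.9°, groundspeed=115.6 kt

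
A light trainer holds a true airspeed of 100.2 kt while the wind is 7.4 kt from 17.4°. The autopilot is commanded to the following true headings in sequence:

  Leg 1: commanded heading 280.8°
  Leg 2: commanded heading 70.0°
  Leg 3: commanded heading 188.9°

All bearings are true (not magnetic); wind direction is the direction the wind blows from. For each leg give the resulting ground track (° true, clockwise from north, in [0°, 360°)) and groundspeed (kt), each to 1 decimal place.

Leg 1: track=276.6°, groundspeed=101.3 kt
Leg 2: track=73.5°, groundspeed=95.9 kt
Leg 3: track=189.5°, groundspeed=107.5 kt

Leg 1: heading 280.8°; drift -4.2° → track 276.6°, groundspeed 101.3 kt
Leg 2: heading 70.0°; drift +3.5° → track 73.5°, groundspeed 95.9 kt
Leg 3: heading 188.9°; drift +0.6° → track 189.5°, groundspeed 107.5 kt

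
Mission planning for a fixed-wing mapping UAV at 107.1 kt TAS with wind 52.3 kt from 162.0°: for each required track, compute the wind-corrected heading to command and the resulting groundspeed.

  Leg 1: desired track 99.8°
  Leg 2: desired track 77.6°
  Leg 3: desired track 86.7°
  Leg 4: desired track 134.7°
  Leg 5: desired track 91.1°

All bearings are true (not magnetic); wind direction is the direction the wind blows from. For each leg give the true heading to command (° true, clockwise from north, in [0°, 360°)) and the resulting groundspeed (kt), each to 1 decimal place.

Leg 1: heading=125.4°, groundspeed=72.2 kt
Leg 2: heading=106.7°, groundspeed=88.5 kt
Leg 3: heading=114.9°, groundspeed=81.1 kt
Leg 4: heading=147.6°, groundspeed=57.9 kt
Leg 5: heading=118.6°, groundspeed=77.9 kt

Leg 1: desired track 99.8°; wind correction +25.6° → command heading 125.4°, groundspeed 72.2 kt
Leg 2: desired track 77.6°; wind correction +29.1° → command heading 106.7°, groundspeed 88.5 kt
Leg 3: desired track 86.7°; wind correction +28.2° → command heading 114.9°, groundspeed 81.1 kt
Leg 4: desired track 134.7°; wind correction +12.9° → command heading 147.6°, groundspeed 57.9 kt
Leg 5: desired track 91.1°; wind correction +27.5° → command heading 118.6°, groundspeed 77.9 kt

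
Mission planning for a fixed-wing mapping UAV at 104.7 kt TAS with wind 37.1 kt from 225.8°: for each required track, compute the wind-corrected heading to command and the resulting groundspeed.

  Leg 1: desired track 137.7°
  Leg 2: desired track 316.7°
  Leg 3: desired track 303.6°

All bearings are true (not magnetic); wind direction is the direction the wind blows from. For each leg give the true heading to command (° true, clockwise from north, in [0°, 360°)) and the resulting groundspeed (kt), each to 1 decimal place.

Leg 1: desired track 137.7°; wind correction +20.7° → command heading 158.4°, groundspeed 96.7 kt
Leg 2: desired track 316.7°; wind correction -20.8° → command heading 295.9°, groundspeed 98.5 kt
Leg 3: desired track 303.6°; wind correction -20.3° → command heading 283.3°, groundspeed 90.4 kt

Leg 1: heading=158.4°, groundspeed=96.7 kt
Leg 2: heading=295.9°, groundspeed=98.5 kt
Leg 3: heading=283.3°, groundspeed=90.4 kt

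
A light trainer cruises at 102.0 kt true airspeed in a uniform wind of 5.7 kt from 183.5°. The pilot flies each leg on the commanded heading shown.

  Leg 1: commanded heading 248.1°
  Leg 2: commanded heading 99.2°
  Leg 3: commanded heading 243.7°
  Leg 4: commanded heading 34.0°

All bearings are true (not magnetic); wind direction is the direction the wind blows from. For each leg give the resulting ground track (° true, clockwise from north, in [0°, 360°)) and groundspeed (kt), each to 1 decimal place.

Leg 1: track=251.1°, groundspeed=99.7 kt
Leg 2: track=96.0°, groundspeed=101.6 kt
Leg 3: track=246.6°, groundspeed=99.3 kt
Leg 4: track=32.4°, groundspeed=107.0 kt

Leg 1: heading 248.1°; drift +3.0° → track 251.1°, groundspeed 99.7 kt
Leg 2: heading 99.2°; drift -3.2° → track 96.0°, groundspeed 101.6 kt
Leg 3: heading 243.7°; drift +2.9° → track 246.6°, groundspeed 99.3 kt
Leg 4: heading 34.0°; drift -1.6° → track 32.4°, groundspeed 107.0 kt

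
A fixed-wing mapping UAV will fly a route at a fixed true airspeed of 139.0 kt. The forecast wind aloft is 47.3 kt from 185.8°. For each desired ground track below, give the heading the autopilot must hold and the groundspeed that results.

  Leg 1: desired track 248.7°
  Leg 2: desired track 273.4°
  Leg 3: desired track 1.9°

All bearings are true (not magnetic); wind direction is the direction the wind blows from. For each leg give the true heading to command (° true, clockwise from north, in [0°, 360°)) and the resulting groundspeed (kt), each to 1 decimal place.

Leg 1: desired track 248.7°; wind correction -17.6° → command heading 231.1°, groundspeed 110.9 kt
Leg 2: desired track 273.4°; wind correction -19.9° → command heading 253.5°, groundspeed 128.7 kt
Leg 3: desired track 1.9°; wind correction -1.3° → command heading 0.6°, groundspeed 186.2 kt

Leg 1: heading=231.1°, groundspeed=110.9 kt
Leg 2: heading=253.5°, groundspeed=128.7 kt
Leg 3: heading=0.6°, groundspeed=186.2 kt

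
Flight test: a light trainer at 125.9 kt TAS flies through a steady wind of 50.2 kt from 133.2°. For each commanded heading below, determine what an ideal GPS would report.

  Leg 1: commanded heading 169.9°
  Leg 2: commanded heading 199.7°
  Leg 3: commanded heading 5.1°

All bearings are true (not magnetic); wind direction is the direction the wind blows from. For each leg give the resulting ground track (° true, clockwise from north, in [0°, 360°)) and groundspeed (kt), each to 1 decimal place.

Leg 1: heading 169.9°; drift +19.3° → track 189.2°, groundspeed 90.8 kt
Leg 2: heading 199.7°; drift +23.5° → track 223.2°, groundspeed 115.5 kt
Leg 3: heading 5.1°; drift -14.1° → track 351.0°, groundspeed 161.8 kt

Leg 1: track=189.2°, groundspeed=90.8 kt
Leg 2: track=223.2°, groundspeed=115.5 kt
Leg 3: track=351.0°, groundspeed=161.8 kt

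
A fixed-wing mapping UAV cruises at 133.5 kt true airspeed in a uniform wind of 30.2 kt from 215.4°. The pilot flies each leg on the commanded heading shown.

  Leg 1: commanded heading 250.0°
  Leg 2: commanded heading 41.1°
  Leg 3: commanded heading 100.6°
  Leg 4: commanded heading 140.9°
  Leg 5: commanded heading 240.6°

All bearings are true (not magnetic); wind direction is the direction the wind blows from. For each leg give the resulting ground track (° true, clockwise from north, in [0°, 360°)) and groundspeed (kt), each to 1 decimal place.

Leg 1: track=259.0°, groundspeed=110.0 kt
Leg 2: track=40.0°, groundspeed=163.6 kt
Leg 3: track=90.0°, groundspeed=148.7 kt
Leg 4: track=127.8°, groundspeed=128.8 kt
Leg 5: track=247.5°, groundspeed=107.0 kt

Leg 1: heading 250.0°; drift +9.0° → track 259.0°, groundspeed 110.0 kt
Leg 2: heading 41.1°; drift -1.1° → track 40.0°, groundspeed 163.6 kt
Leg 3: heading 100.6°; drift -10.6° → track 90.0°, groundspeed 148.7 kt
Leg 4: heading 140.9°; drift -13.1° → track 127.8°, groundspeed 128.8 kt
Leg 5: heading 240.6°; drift +6.9° → track 247.5°, groundspeed 107.0 kt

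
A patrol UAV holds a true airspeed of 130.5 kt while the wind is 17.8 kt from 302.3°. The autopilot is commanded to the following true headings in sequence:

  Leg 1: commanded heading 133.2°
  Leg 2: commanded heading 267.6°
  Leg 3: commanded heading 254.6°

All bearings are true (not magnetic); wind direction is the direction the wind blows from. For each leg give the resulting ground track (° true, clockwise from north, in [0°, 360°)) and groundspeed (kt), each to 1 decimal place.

Leg 1: track=131.9°, groundspeed=148.0 kt
Leg 2: track=262.6°, groundspeed=116.3 kt
Leg 3: track=248.3°, groundspeed=119.2 kt

Leg 1: heading 133.2°; drift -1.3° → track 131.9°, groundspeed 148.0 kt
Leg 2: heading 267.6°; drift -5.0° → track 262.6°, groundspeed 116.3 kt
Leg 3: heading 254.6°; drift -6.3° → track 248.3°, groundspeed 119.2 kt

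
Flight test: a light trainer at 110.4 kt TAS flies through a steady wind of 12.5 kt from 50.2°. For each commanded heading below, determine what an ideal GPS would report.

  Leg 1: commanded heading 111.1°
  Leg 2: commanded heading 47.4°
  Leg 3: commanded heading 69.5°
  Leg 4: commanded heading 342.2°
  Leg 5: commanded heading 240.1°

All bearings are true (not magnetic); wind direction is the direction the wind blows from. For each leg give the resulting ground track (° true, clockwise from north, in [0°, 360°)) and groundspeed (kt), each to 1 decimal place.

Leg 1: track=117.1°, groundspeed=104.9 kt
Leg 2: track=47.0°, groundspeed=97.9 kt
Leg 3: track=71.9°, groundspeed=98.7 kt
Leg 4: track=335.9°, groundspeed=106.4 kt
Leg 5: track=239.1°, groundspeed=122.7 kt

Leg 1: heading 111.1°; drift +6.0° → track 117.1°, groundspeed 104.9 kt
Leg 2: heading 47.4°; drift -0.4° → track 47.0°, groundspeed 97.9 kt
Leg 3: heading 69.5°; drift +2.4° → track 71.9°, groundspeed 98.7 kt
Leg 4: heading 342.2°; drift -6.3° → track 335.9°, groundspeed 106.4 kt
Leg 5: heading 240.1°; drift -1.0° → track 239.1°, groundspeed 122.7 kt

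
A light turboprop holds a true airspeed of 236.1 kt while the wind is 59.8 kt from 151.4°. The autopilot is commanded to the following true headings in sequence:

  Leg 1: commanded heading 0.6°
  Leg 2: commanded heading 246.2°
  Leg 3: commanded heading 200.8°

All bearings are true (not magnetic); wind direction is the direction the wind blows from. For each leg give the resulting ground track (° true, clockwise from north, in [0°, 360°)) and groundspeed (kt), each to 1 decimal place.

Leg 1: heading 0.6°; drift -5.8° → track 354.8°, groundspeed 289.8 kt
Leg 2: heading 246.2°; drift +13.9° → track 260.1°, groundspeed 248.4 kt
Leg 3: heading 200.8°; drift +13.0° → track 213.8°, groundspeed 202.3 kt

Leg 1: track=354.8°, groundspeed=289.8 kt
Leg 2: track=260.1°, groundspeed=248.4 kt
Leg 3: track=213.8°, groundspeed=202.3 kt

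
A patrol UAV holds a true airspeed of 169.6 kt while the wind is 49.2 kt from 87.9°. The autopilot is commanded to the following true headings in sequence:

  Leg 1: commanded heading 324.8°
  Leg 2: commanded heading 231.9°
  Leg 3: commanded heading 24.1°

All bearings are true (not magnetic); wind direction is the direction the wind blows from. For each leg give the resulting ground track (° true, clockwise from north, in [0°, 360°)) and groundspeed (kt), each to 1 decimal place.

Leg 1: heading 324.8°; drift -11.8° → track 313.0°, groundspeed 200.7 kt
Leg 2: heading 231.9°; drift +7.9° → track 239.8°, groundspeed 211.4 kt
Leg 3: heading 24.1°; drift -16.6° → track 7.5°, groundspeed 154.3 kt

Leg 1: track=313.0°, groundspeed=200.7 kt
Leg 2: track=239.8°, groundspeed=211.4 kt
Leg 3: track=7.5°, groundspeed=154.3 kt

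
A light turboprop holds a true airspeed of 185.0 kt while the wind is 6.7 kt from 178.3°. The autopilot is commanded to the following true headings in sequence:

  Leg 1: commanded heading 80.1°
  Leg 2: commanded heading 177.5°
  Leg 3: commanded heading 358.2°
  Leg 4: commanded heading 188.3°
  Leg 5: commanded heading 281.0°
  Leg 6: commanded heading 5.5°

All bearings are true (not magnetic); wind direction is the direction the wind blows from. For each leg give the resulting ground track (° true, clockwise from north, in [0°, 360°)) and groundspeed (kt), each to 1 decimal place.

Leg 1: heading 80.1°; drift -2.0° → track 78.1°, groundspeed 186.1 kt
Leg 2: heading 177.5°; drift +0.0° → track 177.5°, groundspeed 178.3 kt
Leg 3: heading 358.2°; drift +0.0° → track 358.2°, groundspeed 191.7 kt
Leg 4: heading 188.3°; drift +0.4° → track 188.7°, groundspeed 178.4 kt
Leg 5: heading 281.0°; drift +2.0° → track 283.0°, groundspeed 186.6 kt
Leg 6: heading 5.5°; drift -0.3° → track 5.2°, groundspeed 191.6 kt

Leg 1: track=78.1°, groundspeed=186.1 kt
Leg 2: track=177.5°, groundspeed=178.3 kt
Leg 3: track=358.2°, groundspeed=191.7 kt
Leg 4: track=188.7°, groundspeed=178.4 kt
Leg 5: track=283.0°, groundspeed=186.6 kt
Leg 6: track=5.2°, groundspeed=191.6 kt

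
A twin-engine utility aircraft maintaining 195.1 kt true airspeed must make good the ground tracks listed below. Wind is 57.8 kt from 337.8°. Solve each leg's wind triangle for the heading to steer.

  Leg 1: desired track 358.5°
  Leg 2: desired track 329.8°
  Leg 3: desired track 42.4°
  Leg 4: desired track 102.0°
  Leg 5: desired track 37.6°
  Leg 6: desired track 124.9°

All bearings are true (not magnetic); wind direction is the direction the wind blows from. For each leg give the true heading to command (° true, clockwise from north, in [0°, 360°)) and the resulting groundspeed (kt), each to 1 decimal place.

Leg 1: heading=352.5°, groundspeed=140.0 kt
Leg 2: heading=332.2°, groundspeed=137.7 kt
Leg 3: heading=26.9°, groundspeed=163.2 kt
Leg 4: heading=87.8°, groundspeed=221.6 kt
Leg 5: heading=22.8°, groundspeed=159.5 kt
Leg 6: heading=115.6°, groundspeed=241.1 kt

Leg 1: desired track 358.5°; wind correction -6.0° → command heading 352.5°, groundspeed 140.0 kt
Leg 2: desired track 329.8°; wind correction +2.4° → command heading 332.2°, groundspeed 137.7 kt
Leg 3: desired track 42.4°; wind correction -15.5° → command heading 26.9°, groundspeed 163.2 kt
Leg 4: desired track 102.0°; wind correction -14.2° → command heading 87.8°, groundspeed 221.6 kt
Leg 5: desired track 37.6°; wind correction -14.8° → command heading 22.8°, groundspeed 159.5 kt
Leg 6: desired track 124.9°; wind correction -9.3° → command heading 115.6°, groundspeed 241.1 kt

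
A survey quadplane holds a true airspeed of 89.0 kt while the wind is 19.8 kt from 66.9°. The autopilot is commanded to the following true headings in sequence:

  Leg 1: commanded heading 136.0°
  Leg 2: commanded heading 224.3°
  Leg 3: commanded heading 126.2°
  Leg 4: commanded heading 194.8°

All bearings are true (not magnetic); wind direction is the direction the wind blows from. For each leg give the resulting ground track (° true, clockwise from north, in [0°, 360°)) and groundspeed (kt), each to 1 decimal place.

Leg 1: heading 136.0°; drift +12.7° → track 148.7°, groundspeed 84.0 kt
Leg 2: heading 224.3°; drift +4.1° → track 228.4°, groundspeed 107.5 kt
Leg 3: heading 126.2°; drift +12.2° → track 138.4°, groundspeed 80.7 kt
Leg 4: heading 194.8°; drift +8.8° → track 203.6°, groundspeed 102.4 kt

Leg 1: track=148.7°, groundspeed=84.0 kt
Leg 2: track=228.4°, groundspeed=107.5 kt
Leg 3: track=138.4°, groundspeed=80.7 kt
Leg 4: track=203.6°, groundspeed=102.4 kt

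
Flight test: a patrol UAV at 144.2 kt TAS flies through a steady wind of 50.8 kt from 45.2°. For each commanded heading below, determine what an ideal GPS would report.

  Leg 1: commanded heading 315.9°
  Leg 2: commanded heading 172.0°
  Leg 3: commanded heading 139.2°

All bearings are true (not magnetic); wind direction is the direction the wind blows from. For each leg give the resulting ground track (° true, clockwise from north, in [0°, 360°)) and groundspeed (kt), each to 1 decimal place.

Leg 1: heading 315.9°; drift -19.5° → track 296.4°, groundspeed 152.3 kt
Leg 2: heading 172.0°; drift +13.1° → track 185.1°, groundspeed 179.3 kt
Leg 3: heading 139.2°; drift +18.9° → track 158.1°, groundspeed 156.2 kt

Leg 1: track=296.4°, groundspeed=152.3 kt
Leg 2: track=185.1°, groundspeed=179.3 kt
Leg 3: track=158.1°, groundspeed=156.2 kt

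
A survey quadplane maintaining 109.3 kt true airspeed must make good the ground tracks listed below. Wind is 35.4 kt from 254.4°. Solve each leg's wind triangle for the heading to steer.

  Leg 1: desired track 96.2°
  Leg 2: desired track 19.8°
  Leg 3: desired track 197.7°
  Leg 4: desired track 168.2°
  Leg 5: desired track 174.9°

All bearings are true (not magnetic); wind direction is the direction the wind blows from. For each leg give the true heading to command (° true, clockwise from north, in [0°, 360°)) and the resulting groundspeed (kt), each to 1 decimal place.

Leg 1: heading=103.1°, groundspeed=141.4 kt
Leg 2: heading=4.5°, groundspeed=125.9 kt
Leg 3: heading=213.4°, groundspeed=85.8 kt
Leg 4: heading=187.1°, groundspeed=101.1 kt
Leg 5: heading=193.5°, groundspeed=97.2 kt

Leg 1: desired track 96.2°; wind correction +6.9° → command heading 103.1°, groundspeed 141.4 kt
Leg 2: desired track 19.8°; wind correction -15.3° → command heading 4.5°, groundspeed 125.9 kt
Leg 3: desired track 197.7°; wind correction +15.7° → command heading 213.4°, groundspeed 85.8 kt
Leg 4: desired track 168.2°; wind correction +18.9° → command heading 187.1°, groundspeed 101.1 kt
Leg 5: desired track 174.9°; wind correction +18.6° → command heading 193.5°, groundspeed 97.2 kt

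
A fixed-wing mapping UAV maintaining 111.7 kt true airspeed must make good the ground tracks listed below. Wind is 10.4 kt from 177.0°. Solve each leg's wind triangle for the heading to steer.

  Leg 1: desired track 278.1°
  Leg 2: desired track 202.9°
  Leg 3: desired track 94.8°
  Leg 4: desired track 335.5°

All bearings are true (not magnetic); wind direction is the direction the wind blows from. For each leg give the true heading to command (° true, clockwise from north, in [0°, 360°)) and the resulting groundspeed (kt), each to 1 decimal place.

Leg 1: heading=272.9°, groundspeed=113.2 kt
Leg 2: heading=200.6°, groundspeed=102.3 kt
Leg 3: heading=100.1°, groundspeed=109.8 kt
Leg 4: heading=333.5°, groundspeed=121.3 kt

Leg 1: desired track 278.1°; wind correction -5.2° → command heading 272.9°, groundspeed 113.2 kt
Leg 2: desired track 202.9°; wind correction -2.3° → command heading 200.6°, groundspeed 102.3 kt
Leg 3: desired track 94.8°; wind correction +5.3° → command heading 100.1°, groundspeed 109.8 kt
Leg 4: desired track 335.5°; wind correction -2.0° → command heading 333.5°, groundspeed 121.3 kt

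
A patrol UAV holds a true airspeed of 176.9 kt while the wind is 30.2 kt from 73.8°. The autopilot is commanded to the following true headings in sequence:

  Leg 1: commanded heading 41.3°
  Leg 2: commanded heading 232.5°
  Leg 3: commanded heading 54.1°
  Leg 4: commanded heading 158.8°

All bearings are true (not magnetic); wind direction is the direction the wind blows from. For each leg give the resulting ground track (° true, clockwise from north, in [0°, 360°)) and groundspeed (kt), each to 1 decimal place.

Leg 1: heading 41.3°; drift -6.1° → track 35.2°, groundspeed 152.3 kt
Leg 2: heading 232.5°; drift +3.1° → track 235.6°, groundspeed 205.3 kt
Leg 3: heading 54.1°; drift -3.9° → track 50.2°, groundspeed 148.8 kt
Leg 4: heading 158.8°; drift +9.8° → track 168.6°, groundspeed 176.8 kt

Leg 1: track=35.2°, groundspeed=152.3 kt
Leg 2: track=235.6°, groundspeed=205.3 kt
Leg 3: track=50.2°, groundspeed=148.8 kt
Leg 4: track=168.6°, groundspeed=176.8 kt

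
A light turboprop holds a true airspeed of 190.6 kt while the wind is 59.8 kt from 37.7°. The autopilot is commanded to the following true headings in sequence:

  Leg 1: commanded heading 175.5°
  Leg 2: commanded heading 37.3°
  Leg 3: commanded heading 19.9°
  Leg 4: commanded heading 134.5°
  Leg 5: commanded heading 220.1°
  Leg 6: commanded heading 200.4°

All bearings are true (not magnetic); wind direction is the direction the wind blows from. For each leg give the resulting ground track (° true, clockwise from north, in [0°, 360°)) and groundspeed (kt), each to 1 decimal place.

Leg 1: heading 175.5°; drift +9.7° → track 185.2°, groundspeed 238.3 kt
Leg 2: heading 37.3°; drift -0.2° → track 37.1°, groundspeed 130.8 kt
Leg 3: heading 19.9°; drift -7.8° → track 12.1°, groundspeed 134.9 kt
Leg 4: heading 134.5°; drift +16.7° → track 151.2°, groundspeed 206.4 kt
Leg 5: heading 220.1°; drift -0.6° → track 219.5°, groundspeed 250.4 kt
Leg 6: heading 200.4°; drift +4.1° → track 204.5°, groundspeed 248.3 kt

Leg 1: track=185.2°, groundspeed=238.3 kt
Leg 2: track=37.1°, groundspeed=130.8 kt
Leg 3: track=12.1°, groundspeed=134.9 kt
Leg 4: track=151.2°, groundspeed=206.4 kt
Leg 5: track=219.5°, groundspeed=250.4 kt
Leg 6: track=204.5°, groundspeed=248.3 kt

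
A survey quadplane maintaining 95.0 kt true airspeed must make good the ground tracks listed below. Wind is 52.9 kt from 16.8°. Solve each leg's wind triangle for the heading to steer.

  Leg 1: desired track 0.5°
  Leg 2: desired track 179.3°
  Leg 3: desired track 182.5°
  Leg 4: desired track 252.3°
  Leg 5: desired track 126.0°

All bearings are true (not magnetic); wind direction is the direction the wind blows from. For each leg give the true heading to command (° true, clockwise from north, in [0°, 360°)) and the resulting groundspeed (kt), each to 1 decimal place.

Leg 1: heading=9.5°, groundspeed=43.1 kt
Leg 2: heading=169.7°, groundspeed=144.1 kt
Leg 3: heading=174.6°, groundspeed=145.4 kt
Leg 4: heading=279.6°, groundspeed=114.4 kt
Leg 5: heading=94.3°, groundspeed=98.2 kt

Leg 1: desired track 0.5°; wind correction +9.0° → command heading 9.5°, groundspeed 43.1 kt
Leg 2: desired track 179.3°; wind correction -9.6° → command heading 169.7°, groundspeed 144.1 kt
Leg 3: desired track 182.5°; wind correction -7.9° → command heading 174.6°, groundspeed 145.4 kt
Leg 4: desired track 252.3°; wind correction +27.3° → command heading 279.6°, groundspeed 114.4 kt
Leg 5: desired track 126.0°; wind correction -31.7° → command heading 94.3°, groundspeed 98.2 kt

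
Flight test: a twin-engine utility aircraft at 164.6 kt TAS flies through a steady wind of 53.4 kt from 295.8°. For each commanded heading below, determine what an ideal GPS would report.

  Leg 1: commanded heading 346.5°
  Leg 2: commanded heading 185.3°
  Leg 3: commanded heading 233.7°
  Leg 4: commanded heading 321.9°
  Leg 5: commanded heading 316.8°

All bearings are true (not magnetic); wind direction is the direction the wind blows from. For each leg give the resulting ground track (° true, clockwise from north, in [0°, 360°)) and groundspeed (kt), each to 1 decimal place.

Leg 1: track=4.0°, groundspeed=137.2 kt
Leg 2: track=170.0°, groundspeed=190.0 kt
Leg 3: track=215.0°, groundspeed=147.4 kt
Leg 4: track=333.3°, groundspeed=119.0 kt
Leg 5: track=326.3°, groundspeed=116.3 kt

Leg 1: heading 346.5°; drift +17.5° → track 4.0°, groundspeed 137.2 kt
Leg 2: heading 185.3°; drift -15.3° → track 170.0°, groundspeed 190.0 kt
Leg 3: heading 233.7°; drift -18.7° → track 215.0°, groundspeed 147.4 kt
Leg 4: heading 321.9°; drift +11.4° → track 333.3°, groundspeed 119.0 kt
Leg 5: heading 316.8°; drift +9.5° → track 326.3°, groundspeed 116.3 kt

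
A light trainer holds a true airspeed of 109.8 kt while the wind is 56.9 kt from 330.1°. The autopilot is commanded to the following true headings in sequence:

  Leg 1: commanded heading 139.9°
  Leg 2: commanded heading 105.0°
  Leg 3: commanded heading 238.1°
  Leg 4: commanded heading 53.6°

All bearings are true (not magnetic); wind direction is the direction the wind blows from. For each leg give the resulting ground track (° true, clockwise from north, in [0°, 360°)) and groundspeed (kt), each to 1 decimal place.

Leg 1: track=143.4°, groundspeed=166.1 kt
Leg 2: track=120.0°, groundspeed=155.3 kt
Leg 3: track=211.1°, groundspeed=125.4 kt
Leg 4: track=82.3°, groundspeed=117.8 kt

Leg 1: heading 139.9°; drift +3.5° → track 143.4°, groundspeed 166.1 kt
Leg 2: heading 105.0°; drift +15.0° → track 120.0°, groundspeed 155.3 kt
Leg 3: heading 238.1°; drift -27.0° → track 211.1°, groundspeed 125.4 kt
Leg 4: heading 53.6°; drift +28.7° → track 82.3°, groundspeed 117.8 kt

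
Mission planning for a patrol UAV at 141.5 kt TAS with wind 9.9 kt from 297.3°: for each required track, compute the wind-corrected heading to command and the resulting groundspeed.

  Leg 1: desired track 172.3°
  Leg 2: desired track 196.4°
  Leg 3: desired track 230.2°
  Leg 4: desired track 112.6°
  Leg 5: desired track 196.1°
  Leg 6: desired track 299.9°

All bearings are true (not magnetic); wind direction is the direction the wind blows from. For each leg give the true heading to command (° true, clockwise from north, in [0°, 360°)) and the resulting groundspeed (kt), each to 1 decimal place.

Leg 1: desired track 172.3°; wind correction +3.3° → command heading 175.6°, groundspeed 146.9 kt
Leg 2: desired track 196.4°; wind correction +3.9° → command heading 200.3°, groundspeed 143.0 kt
Leg 3: desired track 230.2°; wind correction +3.7° → command heading 233.9°, groundspeed 137.4 kt
Leg 4: desired track 112.6°; wind correction -0.3° → command heading 112.3°, groundspeed 151.4 kt
Leg 5: desired track 196.1°; wind correction +3.9° → command heading 200.0°, groundspeed 143.1 kt
Leg 6: desired track 299.9°; wind correction -0.2° → command heading 299.7°, groundspeed 131.6 kt

Leg 1: heading=175.6°, groundspeed=146.9 kt
Leg 2: heading=200.3°, groundspeed=143.0 kt
Leg 3: heading=233.9°, groundspeed=137.4 kt
Leg 4: heading=112.3°, groundspeed=151.4 kt
Leg 5: heading=200.0°, groundspeed=143.1 kt
Leg 6: heading=299.7°, groundspeed=131.6 kt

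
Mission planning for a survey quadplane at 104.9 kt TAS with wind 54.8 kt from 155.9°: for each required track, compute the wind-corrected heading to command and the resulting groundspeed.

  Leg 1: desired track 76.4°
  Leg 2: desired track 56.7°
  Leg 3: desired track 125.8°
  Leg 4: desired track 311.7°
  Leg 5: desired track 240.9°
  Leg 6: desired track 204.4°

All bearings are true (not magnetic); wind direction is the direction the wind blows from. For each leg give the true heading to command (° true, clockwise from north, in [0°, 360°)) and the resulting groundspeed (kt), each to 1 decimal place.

Leg 1: heading=107.3°, groundspeed=80.0 kt
Leg 2: heading=87.7°, groundspeed=98.6 kt
Leg 3: heading=141.0°, groundspeed=53.8 kt
Leg 4: heading=299.3°, groundspeed=152.5 kt
Leg 5: heading=209.5°, groundspeed=84.8 kt
Leg 6: heading=181.4°, groundspeed=60.2 kt

Leg 1: desired track 76.4°; wind correction +30.9° → command heading 107.3°, groundspeed 80.0 kt
Leg 2: desired track 56.7°; wind correction +31.0° → command heading 87.7°, groundspeed 98.6 kt
Leg 3: desired track 125.8°; wind correction +15.2° → command heading 141.0°, groundspeed 53.8 kt
Leg 4: desired track 311.7°; wind correction -12.4° → command heading 299.3°, groundspeed 152.5 kt
Leg 5: desired track 240.9°; wind correction -31.4° → command heading 209.5°, groundspeed 84.8 kt
Leg 6: desired track 204.4°; wind correction -23.0° → command heading 181.4°, groundspeed 60.2 kt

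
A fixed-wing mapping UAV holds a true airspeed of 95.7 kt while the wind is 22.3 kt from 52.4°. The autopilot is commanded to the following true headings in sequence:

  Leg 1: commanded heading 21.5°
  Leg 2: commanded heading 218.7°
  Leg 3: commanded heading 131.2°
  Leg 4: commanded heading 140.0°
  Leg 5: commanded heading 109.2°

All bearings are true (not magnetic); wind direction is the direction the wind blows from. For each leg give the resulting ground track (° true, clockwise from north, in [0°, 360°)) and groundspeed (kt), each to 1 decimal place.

Leg 1: heading 21.5°; drift -8.5° → track 13.0°, groundspeed 77.4 kt
Leg 2: heading 218.7°; drift +2.6° → track 221.3°, groundspeed 117.5 kt
Leg 3: heading 131.2°; drift +13.5° → track 144.7°, groundspeed 94.0 kt
Leg 4: heading 140.0°; drift +13.2° → track 153.2°, groundspeed 97.4 kt
Leg 5: heading 109.2°; drift +12.6° → track 121.8°, groundspeed 85.5 kt

Leg 1: track=13.0°, groundspeed=77.4 kt
Leg 2: track=221.3°, groundspeed=117.5 kt
Leg 3: track=144.7°, groundspeed=94.0 kt
Leg 4: track=153.2°, groundspeed=97.4 kt
Leg 5: track=121.8°, groundspeed=85.5 kt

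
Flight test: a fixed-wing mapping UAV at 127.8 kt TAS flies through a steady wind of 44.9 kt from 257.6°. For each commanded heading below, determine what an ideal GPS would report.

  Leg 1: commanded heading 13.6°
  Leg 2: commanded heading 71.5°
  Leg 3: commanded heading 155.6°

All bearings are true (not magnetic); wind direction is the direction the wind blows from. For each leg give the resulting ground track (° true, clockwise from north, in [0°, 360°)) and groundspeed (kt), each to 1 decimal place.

Leg 1: heading 13.6°; drift +15.3° → track 28.9°, groundspeed 152.9 kt
Leg 2: heading 71.5°; drift +1.6° → track 73.1°, groundspeed 172.5 kt
Leg 3: heading 155.6°; drift -17.8° → track 137.8°, groundspeed 144.0 kt

Leg 1: track=28.9°, groundspeed=152.9 kt
Leg 2: track=73.1°, groundspeed=172.5 kt
Leg 3: track=137.8°, groundspeed=144.0 kt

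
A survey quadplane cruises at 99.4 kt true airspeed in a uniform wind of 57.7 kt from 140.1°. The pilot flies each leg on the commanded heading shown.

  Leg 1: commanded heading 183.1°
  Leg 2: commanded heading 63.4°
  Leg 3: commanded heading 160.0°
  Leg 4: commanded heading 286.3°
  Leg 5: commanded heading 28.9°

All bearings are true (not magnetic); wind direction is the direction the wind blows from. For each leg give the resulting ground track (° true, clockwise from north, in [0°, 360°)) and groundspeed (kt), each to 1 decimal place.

Leg 1: heading 183.1°; drift +34.5° → track 217.6°, groundspeed 69.4 kt
Leg 2: heading 63.4°; drift -33.1° → track 30.3°, groundspeed 102.8 kt
Leg 3: heading 160.0°; drift +23.5° → track 183.5°, groundspeed 49.2 kt
Leg 4: heading 286.3°; drift +12.3° → track 298.6°, groundspeed 150.8 kt
Leg 5: heading 28.9°; drift -24.1° → track 4.8°, groundspeed 131.7 kt

Leg 1: track=217.6°, groundspeed=69.4 kt
Leg 2: track=30.3°, groundspeed=102.8 kt
Leg 3: track=183.5°, groundspeed=49.2 kt
Leg 4: track=298.6°, groundspeed=150.8 kt
Leg 5: track=4.8°, groundspeed=131.7 kt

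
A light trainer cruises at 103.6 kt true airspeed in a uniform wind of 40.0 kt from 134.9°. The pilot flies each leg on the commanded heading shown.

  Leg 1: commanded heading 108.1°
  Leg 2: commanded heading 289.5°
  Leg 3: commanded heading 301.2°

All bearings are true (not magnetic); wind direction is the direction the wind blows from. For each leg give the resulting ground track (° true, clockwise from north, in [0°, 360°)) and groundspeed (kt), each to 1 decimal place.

Leg 1: heading 108.1°; drift -14.9° → track 93.2°, groundspeed 70.3 kt
Leg 2: heading 289.5°; drift +7.0° → track 296.5°, groundspeed 140.8 kt
Leg 3: heading 301.2°; drift +3.8° → track 305.0°, groundspeed 142.8 kt

Leg 1: track=93.2°, groundspeed=70.3 kt
Leg 2: track=296.5°, groundspeed=140.8 kt
Leg 3: track=305.0°, groundspeed=142.8 kt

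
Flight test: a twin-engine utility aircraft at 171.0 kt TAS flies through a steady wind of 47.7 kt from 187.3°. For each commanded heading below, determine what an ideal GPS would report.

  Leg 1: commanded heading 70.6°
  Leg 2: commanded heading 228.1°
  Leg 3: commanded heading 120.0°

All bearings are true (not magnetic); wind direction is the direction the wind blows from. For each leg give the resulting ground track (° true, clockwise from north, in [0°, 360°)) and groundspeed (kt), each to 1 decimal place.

Leg 1: track=58.1°, groundspeed=197.1 kt
Leg 2: track=241.1°, groundspeed=138.4 kt
Leg 3: track=103.9°, groundspeed=158.8 kt

Leg 1: heading 70.6°; drift -12.5° → track 58.1°, groundspeed 197.1 kt
Leg 2: heading 228.1°; drift +13.0° → track 241.1°, groundspeed 138.4 kt
Leg 3: heading 120.0°; drift -16.1° → track 103.9°, groundspeed 158.8 kt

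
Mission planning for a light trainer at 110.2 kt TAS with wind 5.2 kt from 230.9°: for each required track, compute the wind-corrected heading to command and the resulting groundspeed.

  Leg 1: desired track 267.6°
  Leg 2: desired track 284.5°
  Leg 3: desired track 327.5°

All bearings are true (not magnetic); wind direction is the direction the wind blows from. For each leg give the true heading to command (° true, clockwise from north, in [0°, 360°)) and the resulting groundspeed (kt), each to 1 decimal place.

Leg 1: heading=266.0°, groundspeed=106.0 kt
Leg 2: heading=282.3°, groundspeed=107.0 kt
Leg 3: heading=324.8°, groundspeed=110.7 kt

Leg 1: desired track 267.6°; wind correction -1.6° → command heading 266.0°, groundspeed 106.0 kt
Leg 2: desired track 284.5°; wind correction -2.2° → command heading 282.3°, groundspeed 107.0 kt
Leg 3: desired track 327.5°; wind correction -2.7° → command heading 324.8°, groundspeed 110.7 kt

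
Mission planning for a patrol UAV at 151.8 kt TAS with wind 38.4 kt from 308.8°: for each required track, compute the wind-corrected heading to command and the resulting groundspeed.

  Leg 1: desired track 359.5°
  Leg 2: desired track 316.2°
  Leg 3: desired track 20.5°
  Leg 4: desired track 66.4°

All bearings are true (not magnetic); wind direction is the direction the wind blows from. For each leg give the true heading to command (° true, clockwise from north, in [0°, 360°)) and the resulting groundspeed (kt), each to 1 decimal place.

Leg 1: heading=348.2°, groundspeed=124.5 kt
Leg 2: heading=314.3°, groundspeed=113.6 kt
Leg 3: heading=6.6°, groundspeed=135.3 kt
Leg 4: heading=53.4°, groundspeed=165.7 kt

Leg 1: desired track 359.5°; wind correction -11.3° → command heading 348.2°, groundspeed 124.5 kt
Leg 2: desired track 316.2°; wind correction -1.9° → command heading 314.3°, groundspeed 113.6 kt
Leg 3: desired track 20.5°; wind correction -13.9° → command heading 6.6°, groundspeed 135.3 kt
Leg 4: desired track 66.4°; wind correction -13.0° → command heading 53.4°, groundspeed 165.7 kt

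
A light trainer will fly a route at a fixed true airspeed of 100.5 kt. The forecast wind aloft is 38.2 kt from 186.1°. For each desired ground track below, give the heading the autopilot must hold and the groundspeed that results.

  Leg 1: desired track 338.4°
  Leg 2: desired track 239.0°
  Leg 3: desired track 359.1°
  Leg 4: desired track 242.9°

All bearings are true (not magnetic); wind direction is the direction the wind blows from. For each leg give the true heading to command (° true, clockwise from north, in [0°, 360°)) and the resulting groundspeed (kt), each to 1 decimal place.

Leg 1: desired track 338.4°; wind correction -10.2° → command heading 328.2°, groundspeed 132.7 kt
Leg 2: desired track 239.0°; wind correction -17.6° → command heading 221.4°, groundspeed 72.7 kt
Leg 3: desired track 359.1°; wind correction -2.7° → command heading 356.4°, groundspeed 138.3 kt
Leg 4: desired track 242.9°; wind correction -18.5° → command heading 224.4°, groundspeed 74.4 kt

Leg 1: heading=328.2°, groundspeed=132.7 kt
Leg 2: heading=221.4°, groundspeed=72.7 kt
Leg 3: heading=356.4°, groundspeed=138.3 kt
Leg 4: heading=224.4°, groundspeed=74.4 kt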